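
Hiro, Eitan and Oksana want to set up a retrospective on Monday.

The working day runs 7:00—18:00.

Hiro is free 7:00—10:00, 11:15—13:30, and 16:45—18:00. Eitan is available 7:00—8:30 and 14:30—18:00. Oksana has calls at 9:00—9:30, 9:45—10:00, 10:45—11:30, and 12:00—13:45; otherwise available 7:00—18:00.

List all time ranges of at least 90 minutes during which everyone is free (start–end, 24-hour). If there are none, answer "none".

Oksana free within 07:00–18:00: 07:00–09:00, 09:30–09:45, 10:00–10:45, 11:30–12:00, 13:45–18:00.
Hiro ∩ Eitan: 07:00–08:30, 16:45–18:00.
Hiro ∩ Eitan ∩ Oksana: 07:00–08:30, 16:45–18:00.
Windows ≥ 90 min: 07:00–08:30.

07:00–08:30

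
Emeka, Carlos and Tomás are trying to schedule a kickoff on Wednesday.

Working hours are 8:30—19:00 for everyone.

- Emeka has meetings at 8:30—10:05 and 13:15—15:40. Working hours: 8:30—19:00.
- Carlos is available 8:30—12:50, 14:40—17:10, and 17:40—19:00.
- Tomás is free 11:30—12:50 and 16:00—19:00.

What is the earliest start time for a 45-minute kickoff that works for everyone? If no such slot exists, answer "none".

Emeka free within 08:30–19:00: 10:05–13:15, 15:40–19:00.
Emeka ∩ Carlos: 10:05–12:50, 15:40–17:10, 17:40–19:00.
Emeka ∩ Carlos ∩ Tomás: 11:30–12:50, 16:00–17:10, 17:40–19:00.
Windows ≥ 45 min: 11:30–12:50, 16:00–17:10, 17:40–19:00.
Earliest such window starts at 11:30.

11:30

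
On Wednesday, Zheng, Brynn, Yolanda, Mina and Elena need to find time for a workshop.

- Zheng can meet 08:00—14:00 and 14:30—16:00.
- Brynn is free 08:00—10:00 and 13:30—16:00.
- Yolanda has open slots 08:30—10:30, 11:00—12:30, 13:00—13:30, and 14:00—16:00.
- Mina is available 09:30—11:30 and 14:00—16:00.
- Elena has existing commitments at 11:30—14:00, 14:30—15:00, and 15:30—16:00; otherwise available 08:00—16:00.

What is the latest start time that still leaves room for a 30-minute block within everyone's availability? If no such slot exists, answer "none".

15:00

Elena free within 08:00–16:00: 08:00–11:30, 14:00–14:30, 15:00–15:30.
Zheng ∩ Brynn: 08:00–10:00, 13:30–14:00, 14:30–16:00.
Zheng ∩ Brynn ∩ Yolanda: 08:30–10:00, 14:30–16:00.
Zheng ∩ Brynn ∩ Yolanda ∩ Mina: 09:30–10:00, 14:30–16:00.
Zheng ∩ Brynn ∩ Yolanda ∩ Mina ∩ Elena: 09:30–10:00, 15:00–15:30.
Windows ≥ 30 min: 09:30–10:00, 15:00–15:30.
Latest start in the last window 15:00–15:30 is 15:30 − 30 min = 15:00.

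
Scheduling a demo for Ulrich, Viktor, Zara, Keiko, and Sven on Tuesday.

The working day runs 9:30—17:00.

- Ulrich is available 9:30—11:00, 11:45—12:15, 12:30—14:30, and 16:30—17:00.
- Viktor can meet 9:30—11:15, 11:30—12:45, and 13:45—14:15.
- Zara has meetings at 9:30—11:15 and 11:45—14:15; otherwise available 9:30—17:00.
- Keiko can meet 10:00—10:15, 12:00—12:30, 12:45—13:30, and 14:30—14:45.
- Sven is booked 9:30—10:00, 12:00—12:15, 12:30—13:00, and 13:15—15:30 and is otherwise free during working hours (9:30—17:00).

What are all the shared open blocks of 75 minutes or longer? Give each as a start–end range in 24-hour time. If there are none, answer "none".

Zara free within 09:30–17:00: 11:15–11:45, 14:15–17:00.
Sven free within 09:30–17:00: 10:00–12:00, 12:15–12:30, 13:00–13:15, 15:30–17:00.
Ulrich ∩ Viktor: 09:30–11:00, 11:45–12:15, 12:30–12:45, 13:45–14:15.
Ulrich ∩ Viktor ∩ Zara: (none).
Ulrich ∩ Viktor ∩ Zara ∩ Keiko: (none).
Ulrich ∩ Viktor ∩ Zara ∩ Keiko ∩ Sven: (none).
Windows ≥ 75 min: (none).

none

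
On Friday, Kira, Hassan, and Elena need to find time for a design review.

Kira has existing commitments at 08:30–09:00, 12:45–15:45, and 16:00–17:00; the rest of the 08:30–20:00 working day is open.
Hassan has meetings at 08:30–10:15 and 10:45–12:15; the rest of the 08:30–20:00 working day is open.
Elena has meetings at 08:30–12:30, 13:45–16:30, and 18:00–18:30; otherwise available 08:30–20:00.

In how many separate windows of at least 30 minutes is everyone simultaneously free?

2

Kira free within 08:30–20:00: 09:00–12:45, 15:45–16:00, 17:00–20:00.
Hassan free within 08:30–20:00: 10:15–10:45, 12:15–20:00.
Elena free within 08:30–20:00: 12:30–13:45, 16:30–18:00, 18:30–20:00.
Kira ∩ Hassan: 10:15–10:45, 12:15–12:45, 15:45–16:00, 17:00–20:00.
Kira ∩ Hassan ∩ Elena: 12:30–12:45, 17:00–18:00, 18:30–20:00.
Windows ≥ 30 min: 17:00–18:00, 18:30–20:00.
That's 2 windows.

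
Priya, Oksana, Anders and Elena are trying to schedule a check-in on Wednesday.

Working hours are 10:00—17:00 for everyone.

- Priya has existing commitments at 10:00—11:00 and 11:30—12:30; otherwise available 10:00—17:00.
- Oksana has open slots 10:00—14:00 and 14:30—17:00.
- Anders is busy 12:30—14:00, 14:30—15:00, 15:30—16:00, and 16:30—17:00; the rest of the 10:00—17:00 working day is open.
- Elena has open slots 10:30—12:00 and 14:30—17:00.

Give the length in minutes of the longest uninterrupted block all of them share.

Priya free within 10:00–17:00: 11:00–11:30, 12:30–17:00.
Anders free within 10:00–17:00: 10:00–12:30, 14:00–14:30, 15:00–15:30, 16:00–16:30.
Priya ∩ Oksana: 11:00–11:30, 12:30–14:00, 14:30–17:00.
Priya ∩ Oksana ∩ Anders: 11:00–11:30, 15:00–15:30, 16:00–16:30.
Priya ∩ Oksana ∩ Anders ∩ Elena: 11:00–11:30, 15:00–15:30, 16:00–16:30.
Common window lengths: 30, 30, 30 min; longest is 30.

30 minutes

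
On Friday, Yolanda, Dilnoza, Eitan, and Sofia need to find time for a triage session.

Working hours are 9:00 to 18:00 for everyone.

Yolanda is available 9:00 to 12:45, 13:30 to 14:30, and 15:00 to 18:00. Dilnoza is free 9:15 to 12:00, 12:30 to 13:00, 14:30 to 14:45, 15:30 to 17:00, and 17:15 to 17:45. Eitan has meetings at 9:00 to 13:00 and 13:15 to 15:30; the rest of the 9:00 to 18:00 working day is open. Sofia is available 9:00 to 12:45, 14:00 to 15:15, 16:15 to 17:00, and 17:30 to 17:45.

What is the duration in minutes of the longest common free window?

Eitan free within 09:00–18:00: 13:00–13:15, 15:30–18:00.
Yolanda ∩ Dilnoza: 09:15–12:00, 12:30–12:45, 15:30–17:00, 17:15–17:45.
Yolanda ∩ Dilnoza ∩ Eitan: 15:30–17:00, 17:15–17:45.
Yolanda ∩ Dilnoza ∩ Eitan ∩ Sofia: 16:15–17:00, 17:30–17:45.
Common window lengths: 45, 15 min; longest is 45.

45 minutes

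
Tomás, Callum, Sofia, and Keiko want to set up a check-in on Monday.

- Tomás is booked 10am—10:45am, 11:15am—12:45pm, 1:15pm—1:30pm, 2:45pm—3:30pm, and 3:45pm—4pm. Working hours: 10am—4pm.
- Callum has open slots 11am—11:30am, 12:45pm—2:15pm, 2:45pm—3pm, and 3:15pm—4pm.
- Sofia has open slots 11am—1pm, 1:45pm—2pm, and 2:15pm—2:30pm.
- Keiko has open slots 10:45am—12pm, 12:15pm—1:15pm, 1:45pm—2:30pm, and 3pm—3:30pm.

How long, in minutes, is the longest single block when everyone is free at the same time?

15 minutes

Tomás free within 10:00–16:00: 10:45–11:15, 12:45–13:15, 13:30–14:45, 15:30–15:45.
Tomás ∩ Callum: 11:00–11:15, 12:45–13:15, 13:30–14:15, 15:30–15:45.
Tomás ∩ Callum ∩ Sofia: 11:00–11:15, 12:45–13:00, 13:45–14:00.
Tomás ∩ Callum ∩ Sofia ∩ Keiko: 11:00–11:15, 12:45–13:00, 13:45–14:00.
Common window lengths: 15, 15, 15 min; longest is 15.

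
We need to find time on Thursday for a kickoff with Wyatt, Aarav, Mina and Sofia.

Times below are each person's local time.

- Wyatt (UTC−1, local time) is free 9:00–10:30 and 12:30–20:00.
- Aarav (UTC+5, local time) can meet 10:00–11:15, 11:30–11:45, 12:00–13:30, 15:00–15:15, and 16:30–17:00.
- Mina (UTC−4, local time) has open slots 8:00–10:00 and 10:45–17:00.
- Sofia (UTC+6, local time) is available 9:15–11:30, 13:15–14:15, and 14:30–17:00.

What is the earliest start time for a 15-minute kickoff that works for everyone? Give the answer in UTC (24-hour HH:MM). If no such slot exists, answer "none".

none

Wyatt → UTC: 10:00–11:30, 13:30–21:00.
Aarav → UTC: 05:00–06:15, 06:30–06:45, 07:00–08:30, 10:00–10:15, 11:30–12:00.
Mina → UTC: 12:00–14:00, 14:45–21:00.
Sofia → UTC: 03:15–05:30, 07:15–08:15, 08:30–11:00.
Wyatt ∩ Aarav: 10:00–10:15.
Wyatt ∩ Aarav ∩ Mina: (none).
Wyatt ∩ Aarav ∩ Mina ∩ Sofia: (none).
Windows ≥ 15 min: (none).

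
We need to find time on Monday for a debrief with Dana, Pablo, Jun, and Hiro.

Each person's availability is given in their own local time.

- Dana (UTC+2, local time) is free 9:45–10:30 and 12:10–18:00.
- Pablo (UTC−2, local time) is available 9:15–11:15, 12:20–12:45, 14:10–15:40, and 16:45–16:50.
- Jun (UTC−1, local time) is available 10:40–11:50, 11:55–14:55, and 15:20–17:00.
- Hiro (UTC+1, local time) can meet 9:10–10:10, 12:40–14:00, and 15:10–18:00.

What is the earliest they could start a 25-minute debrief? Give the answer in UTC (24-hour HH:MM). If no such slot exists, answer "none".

11:40

Dana → UTC: 07:45–08:30, 10:10–16:00.
Pablo → UTC: 11:15–13:15, 14:20–14:45, 16:10–17:40, 18:45–18:50.
Jun → UTC: 11:40–12:50, 12:55–15:55, 16:20–18:00.
Hiro → UTC: 08:10–09:10, 11:40–13:00, 14:10–17:00.
Dana ∩ Pablo: 11:15–13:15, 14:20–14:45.
Dana ∩ Pablo ∩ Jun: 11:40–12:50, 12:55–13:15, 14:20–14:45.
Dana ∩ Pablo ∩ Jun ∩ Hiro: 11:40–12:50, 12:55–13:00, 14:20–14:45.
Windows ≥ 25 min: 11:40–12:50, 14:20–14:45.
Earliest such window starts at 11:40.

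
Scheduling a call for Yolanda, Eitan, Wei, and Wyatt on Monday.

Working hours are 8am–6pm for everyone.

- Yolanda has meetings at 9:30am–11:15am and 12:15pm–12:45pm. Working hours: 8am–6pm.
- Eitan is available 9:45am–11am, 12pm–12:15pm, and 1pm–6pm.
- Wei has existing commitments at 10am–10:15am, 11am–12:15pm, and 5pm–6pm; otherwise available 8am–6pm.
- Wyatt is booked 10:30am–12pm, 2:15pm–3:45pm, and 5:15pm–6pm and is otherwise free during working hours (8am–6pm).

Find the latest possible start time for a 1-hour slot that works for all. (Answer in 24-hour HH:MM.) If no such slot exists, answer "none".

16:00

Yolanda free within 08:00–18:00: 08:00–09:30, 11:15–12:15, 12:45–18:00.
Wei free within 08:00–18:00: 08:00–10:00, 10:15–11:00, 12:15–17:00.
Wyatt free within 08:00–18:00: 08:00–10:30, 12:00–14:15, 15:45–17:15.
Yolanda ∩ Eitan: 12:00–12:15, 13:00–18:00.
Yolanda ∩ Eitan ∩ Wei: 13:00–17:00.
Yolanda ∩ Eitan ∩ Wei ∩ Wyatt: 13:00–14:15, 15:45–17:00.
Windows ≥ 60 min: 13:00–14:15, 15:45–17:00.
Latest start in the last window 15:45–17:00 is 17:00 − 60 min = 16:00.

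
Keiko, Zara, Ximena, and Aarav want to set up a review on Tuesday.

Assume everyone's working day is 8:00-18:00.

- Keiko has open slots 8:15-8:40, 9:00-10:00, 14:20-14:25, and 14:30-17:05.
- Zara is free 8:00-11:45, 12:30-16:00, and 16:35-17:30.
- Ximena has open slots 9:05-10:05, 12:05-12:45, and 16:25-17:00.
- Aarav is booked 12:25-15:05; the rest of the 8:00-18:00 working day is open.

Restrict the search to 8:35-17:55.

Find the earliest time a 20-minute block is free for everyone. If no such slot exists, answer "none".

Aarav free within 08:00–18:00: 08:00–12:25, 15:05–18:00.
Keiko ∩ Zara: 08:15–08:40, 09:00–10:00, 14:20–14:25, 14:30–16:00, 16:35–17:05.
Keiko ∩ Zara ∩ Ximena: 09:05–10:00, 16:35–17:00.
Keiko ∩ Zara ∩ Ximena ∩ Aarav: 09:05–10:00, 16:35–17:00.
Restricted to 08:35–17:55: 09:05–10:00, 16:35–17:00.
Windows ≥ 20 min: 09:05–10:00, 16:35–17:00.
Earliest such window starts at 09:05.

09:05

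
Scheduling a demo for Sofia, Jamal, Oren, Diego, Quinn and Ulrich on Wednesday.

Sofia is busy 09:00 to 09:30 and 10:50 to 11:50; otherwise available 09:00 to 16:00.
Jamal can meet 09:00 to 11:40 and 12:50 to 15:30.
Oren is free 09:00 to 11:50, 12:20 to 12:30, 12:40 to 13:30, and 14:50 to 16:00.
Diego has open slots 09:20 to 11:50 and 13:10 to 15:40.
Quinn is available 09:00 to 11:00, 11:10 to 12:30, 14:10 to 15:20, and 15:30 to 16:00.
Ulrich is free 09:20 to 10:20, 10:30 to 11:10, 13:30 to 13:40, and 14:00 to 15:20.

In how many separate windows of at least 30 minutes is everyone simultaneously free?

2

Sofia free within 09:00–16:00: 09:30–10:50, 11:50–16:00.
Sofia ∩ Jamal: 09:30–10:50, 12:50–15:30.
Sofia ∩ Jamal ∩ Oren: 09:30–10:50, 12:50–13:30, 14:50–15:30.
Sofia ∩ Jamal ∩ Oren ∩ Diego: 09:30–10:50, 13:10–13:30, 14:50–15:30.
Sofia ∩ Jamal ∩ Oren ∩ Diego ∩ Quinn: 09:30–10:50, 14:50–15:20.
Sofia ∩ Jamal ∩ Oren ∩ Diego ∩ Quinn ∩ Ulrich: 09:30–10:20, 10:30–10:50, 14:50–15:20.
Windows ≥ 30 min: 09:30–10:20, 14:50–15:20.
That's 2 windows.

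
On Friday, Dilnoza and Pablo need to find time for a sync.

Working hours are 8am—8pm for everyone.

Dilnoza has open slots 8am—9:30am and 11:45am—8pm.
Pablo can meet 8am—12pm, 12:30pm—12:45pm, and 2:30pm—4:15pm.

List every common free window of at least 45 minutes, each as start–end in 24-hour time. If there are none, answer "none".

Dilnoza ∩ Pablo: 08:00–09:30, 11:45–12:00, 12:30–12:45, 14:30–16:15.
Windows ≥ 45 min: 08:00–09:30, 14:30–16:15.

08:00–09:30, 14:30–16:15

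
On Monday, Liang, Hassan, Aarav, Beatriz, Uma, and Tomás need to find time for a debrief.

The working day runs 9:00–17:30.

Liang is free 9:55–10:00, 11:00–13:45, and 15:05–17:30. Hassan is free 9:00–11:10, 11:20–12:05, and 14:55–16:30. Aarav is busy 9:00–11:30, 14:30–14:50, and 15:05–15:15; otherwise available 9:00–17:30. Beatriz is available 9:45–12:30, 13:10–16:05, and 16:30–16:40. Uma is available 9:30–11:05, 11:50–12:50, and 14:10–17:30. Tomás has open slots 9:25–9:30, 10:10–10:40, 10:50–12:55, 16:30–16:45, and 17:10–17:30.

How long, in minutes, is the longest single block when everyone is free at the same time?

Aarav free within 09:00–17:30: 11:30–14:30, 14:50–15:05, 15:15–17:30.
Liang ∩ Hassan: 09:55–10:00, 11:00–11:10, 11:20–12:05, 15:05–16:30.
Liang ∩ Hassan ∩ Aarav: 11:30–12:05, 15:15–16:30.
Liang ∩ Hassan ∩ Aarav ∩ Beatriz: 11:30–12:05, 15:15–16:05.
Liang ∩ Hassan ∩ Aarav ∩ Beatriz ∩ Uma: 11:50–12:05, 15:15–16:05.
Liang ∩ Hassan ∩ Aarav ∩ Beatriz ∩ Uma ∩ Tomás: 11:50–12:05.
Single common window of 15 minutes.

15 minutes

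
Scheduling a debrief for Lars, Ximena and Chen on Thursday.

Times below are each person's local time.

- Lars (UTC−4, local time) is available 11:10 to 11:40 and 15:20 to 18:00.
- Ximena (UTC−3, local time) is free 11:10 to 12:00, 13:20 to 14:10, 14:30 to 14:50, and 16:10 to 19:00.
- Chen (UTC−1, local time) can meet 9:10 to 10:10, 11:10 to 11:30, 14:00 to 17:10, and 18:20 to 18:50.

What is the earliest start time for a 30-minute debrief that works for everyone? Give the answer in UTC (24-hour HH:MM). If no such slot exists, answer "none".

Lars → UTC: 15:10–15:40, 19:20–22:00.
Ximena → UTC: 14:10–15:00, 16:20–17:10, 17:30–17:50, 19:10–22:00.
Chen → UTC: 10:10–11:10, 12:10–12:30, 15:00–18:10, 19:20–19:50.
Lars ∩ Ximena: 19:20–22:00.
Lars ∩ Ximena ∩ Chen: 19:20–19:50.
Windows ≥ 30 min: 19:20–19:50.
Earliest such window starts at 19:20.

19:20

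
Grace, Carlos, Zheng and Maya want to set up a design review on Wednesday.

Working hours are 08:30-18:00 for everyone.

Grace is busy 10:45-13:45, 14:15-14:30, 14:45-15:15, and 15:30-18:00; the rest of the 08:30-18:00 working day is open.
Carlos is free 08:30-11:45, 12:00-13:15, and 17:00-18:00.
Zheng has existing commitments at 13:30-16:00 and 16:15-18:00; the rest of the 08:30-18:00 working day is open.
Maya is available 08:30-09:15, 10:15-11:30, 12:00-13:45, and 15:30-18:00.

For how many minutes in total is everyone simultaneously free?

Grace free within 08:30–18:00: 08:30–10:45, 13:45–14:15, 14:30–14:45, 15:15–15:30.
Zheng free within 08:30–18:00: 08:30–13:30, 16:00–16:15.
Grace ∩ Carlos: 08:30–10:45.
Grace ∩ Carlos ∩ Zheng: 08:30–10:45.
Grace ∩ Carlos ∩ Zheng ∩ Maya: 08:30–09:15, 10:15–10:45.
Total common minutes: 45 + 30 = 75.

75 minutes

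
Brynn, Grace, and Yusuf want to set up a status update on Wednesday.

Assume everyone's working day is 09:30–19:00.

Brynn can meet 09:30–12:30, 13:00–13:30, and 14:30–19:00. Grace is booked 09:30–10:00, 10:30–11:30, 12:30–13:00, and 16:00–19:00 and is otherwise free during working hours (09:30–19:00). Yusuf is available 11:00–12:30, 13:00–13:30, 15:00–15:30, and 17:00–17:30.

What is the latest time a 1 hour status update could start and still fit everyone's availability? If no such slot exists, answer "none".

11:30

Grace free within 09:30–19:00: 10:00–10:30, 11:30–12:30, 13:00–16:00.
Brynn ∩ Grace: 10:00–10:30, 11:30–12:30, 13:00–13:30, 14:30–16:00.
Brynn ∩ Grace ∩ Yusuf: 11:30–12:30, 13:00–13:30, 15:00–15:30.
Windows ≥ 60 min: 11:30–12:30.
Latest start in the last window 11:30–12:30 is 12:30 − 60 min = 11:30.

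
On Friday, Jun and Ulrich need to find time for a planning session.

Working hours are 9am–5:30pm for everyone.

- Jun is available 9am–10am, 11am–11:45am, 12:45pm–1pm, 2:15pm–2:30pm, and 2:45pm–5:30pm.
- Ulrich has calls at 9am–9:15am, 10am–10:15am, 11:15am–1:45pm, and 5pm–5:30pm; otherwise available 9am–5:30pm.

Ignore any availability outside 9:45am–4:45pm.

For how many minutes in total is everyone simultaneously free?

165 minutes

Ulrich free within 09:00–17:30: 09:15–10:00, 10:15–11:15, 13:45–17:00.
Jun ∩ Ulrich: 09:15–10:00, 11:00–11:15, 14:15–14:30, 14:45–17:00.
Restricted to 09:45–16:45: 09:45–10:00, 11:00–11:15, 14:15–14:30, 14:45–16:45.
Total common minutes: 15 + 15 + 15 + 120 = 165.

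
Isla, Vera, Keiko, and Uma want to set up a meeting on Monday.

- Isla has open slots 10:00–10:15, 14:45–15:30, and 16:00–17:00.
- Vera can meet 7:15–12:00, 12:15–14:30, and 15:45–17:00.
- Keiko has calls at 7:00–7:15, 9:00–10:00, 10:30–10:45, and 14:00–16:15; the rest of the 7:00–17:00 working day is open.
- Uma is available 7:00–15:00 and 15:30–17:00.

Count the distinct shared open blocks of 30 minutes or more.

1

Keiko free within 07:00–17:00: 07:15–09:00, 10:00–10:30, 10:45–14:00, 16:15–17:00.
Isla ∩ Vera: 10:00–10:15, 16:00–17:00.
Isla ∩ Vera ∩ Keiko: 10:00–10:15, 16:15–17:00.
Isla ∩ Vera ∩ Keiko ∩ Uma: 10:00–10:15, 16:15–17:00.
Windows ≥ 30 min: 16:15–17:00.
That's 1 window.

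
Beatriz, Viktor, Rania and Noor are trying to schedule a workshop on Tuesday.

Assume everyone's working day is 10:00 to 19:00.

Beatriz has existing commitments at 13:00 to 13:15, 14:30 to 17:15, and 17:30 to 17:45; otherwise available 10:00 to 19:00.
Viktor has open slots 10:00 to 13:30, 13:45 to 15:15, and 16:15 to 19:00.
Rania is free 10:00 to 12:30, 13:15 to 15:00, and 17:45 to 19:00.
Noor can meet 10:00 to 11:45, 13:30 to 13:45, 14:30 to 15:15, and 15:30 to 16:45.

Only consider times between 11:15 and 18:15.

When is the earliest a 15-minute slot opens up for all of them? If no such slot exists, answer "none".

11:15

Beatriz free within 10:00–19:00: 10:00–13:00, 13:15–14:30, 17:15–17:30, 17:45–19:00.
Beatriz ∩ Viktor: 10:00–13:00, 13:15–13:30, 13:45–14:30, 17:15–17:30, 17:45–19:00.
Beatriz ∩ Viktor ∩ Rania: 10:00–12:30, 13:15–13:30, 13:45–14:30, 17:45–19:00.
Beatriz ∩ Viktor ∩ Rania ∩ Noor: 10:00–11:45.
Restricted to 11:15–18:15: 11:15–11:45.
Windows ≥ 15 min: 11:15–11:45.
Earliest such window starts at 11:15.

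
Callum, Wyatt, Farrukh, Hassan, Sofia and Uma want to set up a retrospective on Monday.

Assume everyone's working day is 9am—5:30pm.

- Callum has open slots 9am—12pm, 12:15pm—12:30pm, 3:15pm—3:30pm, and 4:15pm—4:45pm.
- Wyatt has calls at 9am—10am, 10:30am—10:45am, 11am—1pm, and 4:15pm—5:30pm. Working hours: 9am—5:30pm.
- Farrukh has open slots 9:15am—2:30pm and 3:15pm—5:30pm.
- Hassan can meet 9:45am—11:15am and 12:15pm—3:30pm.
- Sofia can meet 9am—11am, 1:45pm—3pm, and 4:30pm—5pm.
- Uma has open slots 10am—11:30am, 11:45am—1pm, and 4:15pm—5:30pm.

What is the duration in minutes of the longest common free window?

Wyatt free within 09:00–17:30: 10:00–10:30, 10:45–11:00, 13:00–16:15.
Callum ∩ Wyatt: 10:00–10:30, 10:45–11:00, 15:15–15:30.
Callum ∩ Wyatt ∩ Farrukh: 10:00–10:30, 10:45–11:00, 15:15–15:30.
Callum ∩ Wyatt ∩ Farrukh ∩ Hassan: 10:00–10:30, 10:45–11:00, 15:15–15:30.
Callum ∩ Wyatt ∩ Farrukh ∩ Hassan ∩ Sofia: 10:00–10:30, 10:45–11:00.
Callum ∩ Wyatt ∩ Farrukh ∩ Hassan ∩ Sofia ∩ Uma: 10:00–10:30, 10:45–11:00.
Common window lengths: 30, 15 min; longest is 30.

30 minutes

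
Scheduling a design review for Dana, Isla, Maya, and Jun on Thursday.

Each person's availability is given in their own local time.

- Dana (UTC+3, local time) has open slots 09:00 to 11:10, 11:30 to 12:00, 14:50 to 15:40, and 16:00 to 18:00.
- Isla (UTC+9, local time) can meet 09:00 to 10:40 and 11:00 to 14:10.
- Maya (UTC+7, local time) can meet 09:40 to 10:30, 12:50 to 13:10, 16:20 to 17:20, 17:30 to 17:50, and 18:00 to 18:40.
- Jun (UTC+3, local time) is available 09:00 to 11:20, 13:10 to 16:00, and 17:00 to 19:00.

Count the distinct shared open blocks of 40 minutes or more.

Dana → UTC: 06:00–08:10, 08:30–09:00, 11:50–12:40, 13:00–15:00.
Isla → UTC: 00:00–01:40, 02:00–05:10.
Maya → UTC: 02:40–03:30, 05:50–06:10, 09:20–10:20, 10:30–10:50, 11:00–11:40.
Jun → UTC: 06:00–08:20, 10:10–13:00, 14:00–16:00.
Dana ∩ Isla: (none).
Dana ∩ Isla ∩ Maya: (none).
Dana ∩ Isla ∩ Maya ∩ Jun: (none).
Windows ≥ 40 min: (none).
That's 0 windows.

0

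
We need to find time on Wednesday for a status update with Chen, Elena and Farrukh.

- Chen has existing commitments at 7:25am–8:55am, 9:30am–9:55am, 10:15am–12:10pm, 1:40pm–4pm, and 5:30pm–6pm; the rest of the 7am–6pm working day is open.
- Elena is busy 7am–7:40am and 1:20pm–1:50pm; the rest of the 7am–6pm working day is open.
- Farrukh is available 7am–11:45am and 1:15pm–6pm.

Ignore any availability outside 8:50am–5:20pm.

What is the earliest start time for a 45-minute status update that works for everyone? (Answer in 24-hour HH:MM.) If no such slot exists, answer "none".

Chen free within 07:00–18:00: 07:00–07:25, 08:55–09:30, 09:55–10:15, 12:10–13:40, 16:00–17:30.
Elena free within 07:00–18:00: 07:40–13:20, 13:50–18:00.
Chen ∩ Elena: 08:55–09:30, 09:55–10:15, 12:10–13:20, 16:00–17:30.
Chen ∩ Elena ∩ Farrukh: 08:55–09:30, 09:55–10:15, 13:15–13:20, 16:00–17:30.
Restricted to 08:50–17:20: 08:55–09:30, 09:55–10:15, 13:15–13:20, 16:00–17:20.
Windows ≥ 45 min: 16:00–17:20.
Earliest such window starts at 16:00.

16:00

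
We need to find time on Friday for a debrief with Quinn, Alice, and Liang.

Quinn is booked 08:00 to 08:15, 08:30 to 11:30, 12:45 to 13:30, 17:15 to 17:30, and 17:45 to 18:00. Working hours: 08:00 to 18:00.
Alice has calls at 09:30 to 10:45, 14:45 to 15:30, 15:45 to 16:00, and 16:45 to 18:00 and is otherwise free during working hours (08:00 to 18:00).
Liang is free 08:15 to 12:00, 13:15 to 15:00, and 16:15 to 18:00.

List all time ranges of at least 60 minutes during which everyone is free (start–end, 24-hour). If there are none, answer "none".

13:30–14:45

Quinn free within 08:00–18:00: 08:15–08:30, 11:30–12:45, 13:30–17:15, 17:30–17:45.
Alice free within 08:00–18:00: 08:00–09:30, 10:45–14:45, 15:30–15:45, 16:00–16:45.
Quinn ∩ Alice: 08:15–08:30, 11:30–12:45, 13:30–14:45, 15:30–15:45, 16:00–16:45.
Quinn ∩ Alice ∩ Liang: 08:15–08:30, 11:30–12:00, 13:30–14:45, 16:15–16:45.
Windows ≥ 60 min: 13:30–14:45.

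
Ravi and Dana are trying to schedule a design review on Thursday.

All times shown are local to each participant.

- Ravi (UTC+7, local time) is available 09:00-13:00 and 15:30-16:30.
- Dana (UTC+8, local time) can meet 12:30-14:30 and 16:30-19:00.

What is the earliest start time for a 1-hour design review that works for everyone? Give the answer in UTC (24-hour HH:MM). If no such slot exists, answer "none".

Ravi → UTC: 02:00–06:00, 08:30–09:30.
Dana → UTC: 04:30–06:30, 08:30–11:00.
Ravi ∩ Dana: 04:30–06:00, 08:30–09:30.
Windows ≥ 60 min: 04:30–06:00, 08:30–09:30.
Earliest such window starts at 04:30.

04:30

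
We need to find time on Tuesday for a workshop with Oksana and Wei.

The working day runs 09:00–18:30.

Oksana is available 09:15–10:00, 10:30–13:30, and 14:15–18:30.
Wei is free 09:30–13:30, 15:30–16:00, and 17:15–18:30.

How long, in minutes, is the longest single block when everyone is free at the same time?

Oksana ∩ Wei: 09:30–10:00, 10:30–13:30, 15:30–16:00, 17:15–18:30.
Common window lengths: 30, 180, 30, 75 min; longest is 180.

180 minutes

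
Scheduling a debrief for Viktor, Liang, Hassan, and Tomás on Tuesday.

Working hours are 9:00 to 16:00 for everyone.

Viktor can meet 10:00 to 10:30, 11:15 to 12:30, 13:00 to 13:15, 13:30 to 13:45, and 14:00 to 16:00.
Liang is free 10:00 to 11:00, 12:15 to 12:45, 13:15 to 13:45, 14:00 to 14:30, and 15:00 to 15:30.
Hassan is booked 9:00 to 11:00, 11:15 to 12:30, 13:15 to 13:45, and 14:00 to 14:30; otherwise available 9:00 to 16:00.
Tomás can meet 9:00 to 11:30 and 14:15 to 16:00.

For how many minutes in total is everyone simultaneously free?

Hassan free within 09:00–16:00: 11:00–11:15, 12:30–13:15, 13:45–14:00, 14:30–16:00.
Viktor ∩ Liang: 10:00–10:30, 12:15–12:30, 13:30–13:45, 14:00–14:30, 15:00–15:30.
Viktor ∩ Liang ∩ Hassan: 15:00–15:30.
Viktor ∩ Liang ∩ Hassan ∩ Tomás: 15:00–15:30.
Total common minutes: 30.

30 minutes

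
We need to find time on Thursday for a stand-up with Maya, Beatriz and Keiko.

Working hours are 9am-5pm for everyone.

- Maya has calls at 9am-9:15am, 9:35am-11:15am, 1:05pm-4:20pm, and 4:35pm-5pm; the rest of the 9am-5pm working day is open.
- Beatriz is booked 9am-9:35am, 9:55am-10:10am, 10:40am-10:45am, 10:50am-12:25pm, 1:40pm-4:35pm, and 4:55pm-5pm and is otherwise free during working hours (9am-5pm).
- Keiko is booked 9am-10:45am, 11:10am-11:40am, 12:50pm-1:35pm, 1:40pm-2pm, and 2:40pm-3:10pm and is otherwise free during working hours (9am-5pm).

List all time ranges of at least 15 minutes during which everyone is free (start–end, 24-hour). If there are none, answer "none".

Maya free within 09:00–17:00: 09:15–09:35, 11:15–13:05, 16:20–16:35.
Beatriz free within 09:00–17:00: 09:35–09:55, 10:10–10:40, 10:45–10:50, 12:25–13:40, 16:35–16:55.
Keiko free within 09:00–17:00: 10:45–11:10, 11:40–12:50, 13:35–13:40, 14:00–14:40, 15:10–17:00.
Maya ∩ Beatriz: 12:25–13:05.
Maya ∩ Beatriz ∩ Keiko: 12:25–12:50.
Windows ≥ 15 min: 12:25–12:50.

12:25–12:50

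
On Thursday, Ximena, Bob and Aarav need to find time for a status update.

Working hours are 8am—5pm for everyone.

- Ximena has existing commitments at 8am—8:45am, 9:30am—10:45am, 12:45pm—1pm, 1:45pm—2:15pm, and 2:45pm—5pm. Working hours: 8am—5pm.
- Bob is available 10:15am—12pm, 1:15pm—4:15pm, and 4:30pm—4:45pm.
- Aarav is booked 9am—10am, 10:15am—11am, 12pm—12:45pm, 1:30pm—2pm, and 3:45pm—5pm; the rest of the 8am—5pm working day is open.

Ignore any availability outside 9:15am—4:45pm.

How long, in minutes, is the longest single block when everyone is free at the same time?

60 minutes

Ximena free within 08:00–17:00: 08:45–09:30, 10:45–12:45, 13:00–13:45, 14:15–14:45.
Aarav free within 08:00–17:00: 08:00–09:00, 10:00–10:15, 11:00–12:00, 12:45–13:30, 14:00–15:45.
Ximena ∩ Bob: 10:45–12:00, 13:15–13:45, 14:15–14:45.
Ximena ∩ Bob ∩ Aarav: 11:00–12:00, 13:15–13:30, 14:15–14:45.
Restricted to 09:15–16:45: 11:00–12:00, 13:15–13:30, 14:15–14:45.
Common window lengths: 60, 15, 30 min; longest is 60.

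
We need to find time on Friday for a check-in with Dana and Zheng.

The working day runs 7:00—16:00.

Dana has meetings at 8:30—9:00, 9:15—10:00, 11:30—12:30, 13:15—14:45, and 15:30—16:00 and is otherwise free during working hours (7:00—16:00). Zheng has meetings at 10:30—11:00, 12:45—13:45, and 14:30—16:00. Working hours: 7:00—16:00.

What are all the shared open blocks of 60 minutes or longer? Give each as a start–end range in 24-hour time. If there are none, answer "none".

Dana free within 07:00–16:00: 07:00–08:30, 09:00–09:15, 10:00–11:30, 12:30–13:15, 14:45–15:30.
Zheng free within 07:00–16:00: 07:00–10:30, 11:00–12:45, 13:45–14:30.
Dana ∩ Zheng: 07:00–08:30, 09:00–09:15, 10:00–10:30, 11:00–11:30, 12:30–12:45.
Windows ≥ 60 min: 07:00–08:30.

07:00–08:30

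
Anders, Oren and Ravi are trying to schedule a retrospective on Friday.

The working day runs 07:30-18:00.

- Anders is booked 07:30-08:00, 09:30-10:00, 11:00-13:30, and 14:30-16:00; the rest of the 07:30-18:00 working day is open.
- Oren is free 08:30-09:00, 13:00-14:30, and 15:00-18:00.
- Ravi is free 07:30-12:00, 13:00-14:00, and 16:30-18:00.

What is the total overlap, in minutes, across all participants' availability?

150 minutes

Anders free within 07:30–18:00: 08:00–09:30, 10:00–11:00, 13:30–14:30, 16:00–18:00.
Anders ∩ Oren: 08:30–09:00, 13:30–14:30, 16:00–18:00.
Anders ∩ Oren ∩ Ravi: 08:30–09:00, 13:30–14:00, 16:30–18:00.
Total common minutes: 30 + 30 + 90 = 150.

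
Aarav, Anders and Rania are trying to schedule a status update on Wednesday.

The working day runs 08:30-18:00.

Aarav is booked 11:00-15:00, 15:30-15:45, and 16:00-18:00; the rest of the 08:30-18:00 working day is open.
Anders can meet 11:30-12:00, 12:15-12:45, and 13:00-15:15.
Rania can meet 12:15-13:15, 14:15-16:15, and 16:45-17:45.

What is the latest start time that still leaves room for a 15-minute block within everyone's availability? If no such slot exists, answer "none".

15:00

Aarav free within 08:30–18:00: 08:30–11:00, 15:00–15:30, 15:45–16:00.
Aarav ∩ Anders: 15:00–15:15.
Aarav ∩ Anders ∩ Rania: 15:00–15:15.
Windows ≥ 15 min: 15:00–15:15.
Latest start in the last window 15:00–15:15 is 15:15 − 15 min = 15:00.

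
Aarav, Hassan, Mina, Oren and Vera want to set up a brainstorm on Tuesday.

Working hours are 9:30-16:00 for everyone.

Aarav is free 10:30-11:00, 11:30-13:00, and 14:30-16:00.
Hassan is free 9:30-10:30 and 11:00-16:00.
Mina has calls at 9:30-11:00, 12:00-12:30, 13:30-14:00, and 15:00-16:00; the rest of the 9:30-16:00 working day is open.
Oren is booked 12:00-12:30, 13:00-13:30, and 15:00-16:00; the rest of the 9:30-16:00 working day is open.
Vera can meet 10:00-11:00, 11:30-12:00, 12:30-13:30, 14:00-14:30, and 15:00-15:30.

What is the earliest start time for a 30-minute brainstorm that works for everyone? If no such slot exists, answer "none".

11:30

Mina free within 09:30–16:00: 11:00–12:00, 12:30–13:30, 14:00–15:00.
Oren free within 09:30–16:00: 09:30–12:00, 12:30–13:00, 13:30–15:00.
Aarav ∩ Hassan: 11:30–13:00, 14:30–16:00.
Aarav ∩ Hassan ∩ Mina: 11:30–12:00, 12:30–13:00, 14:30–15:00.
Aarav ∩ Hassan ∩ Mina ∩ Oren: 11:30–12:00, 12:30–13:00, 14:30–15:00.
Aarav ∩ Hassan ∩ Mina ∩ Oren ∩ Vera: 11:30–12:00, 12:30–13:00.
Windows ≥ 30 min: 11:30–12:00, 12:30–13:00.
Earliest such window starts at 11:30.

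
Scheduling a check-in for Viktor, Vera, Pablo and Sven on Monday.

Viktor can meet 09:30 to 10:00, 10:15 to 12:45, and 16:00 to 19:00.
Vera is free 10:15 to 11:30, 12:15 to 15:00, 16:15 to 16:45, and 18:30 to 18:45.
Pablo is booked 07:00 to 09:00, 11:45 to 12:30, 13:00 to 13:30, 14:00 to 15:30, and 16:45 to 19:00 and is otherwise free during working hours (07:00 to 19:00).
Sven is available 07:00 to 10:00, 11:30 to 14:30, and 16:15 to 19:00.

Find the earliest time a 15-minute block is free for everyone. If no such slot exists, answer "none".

12:30

Pablo free within 07:00–19:00: 09:00–11:45, 12:30–13:00, 13:30–14:00, 15:30–16:45.
Viktor ∩ Vera: 10:15–11:30, 12:15–12:45, 16:15–16:45, 18:30–18:45.
Viktor ∩ Vera ∩ Pablo: 10:15–11:30, 12:30–12:45, 16:15–16:45.
Viktor ∩ Vera ∩ Pablo ∩ Sven: 12:30–12:45, 16:15–16:45.
Windows ≥ 15 min: 12:30–12:45, 16:15–16:45.
Earliest such window starts at 12:30.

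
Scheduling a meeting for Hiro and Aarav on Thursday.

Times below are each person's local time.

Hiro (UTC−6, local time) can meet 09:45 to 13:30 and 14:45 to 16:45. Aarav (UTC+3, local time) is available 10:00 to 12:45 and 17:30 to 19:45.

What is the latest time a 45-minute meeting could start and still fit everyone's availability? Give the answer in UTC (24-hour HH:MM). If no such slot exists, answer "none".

16:00

Hiro → UTC: 15:45–19:30, 20:45–22:45.
Aarav → UTC: 07:00–09:45, 14:30–16:45.
Hiro ∩ Aarav: 15:45–16:45.
Windows ≥ 45 min: 15:45–16:45.
Latest start in the last window 15:45–16:45 is 16:45 − 45 min = 16:00.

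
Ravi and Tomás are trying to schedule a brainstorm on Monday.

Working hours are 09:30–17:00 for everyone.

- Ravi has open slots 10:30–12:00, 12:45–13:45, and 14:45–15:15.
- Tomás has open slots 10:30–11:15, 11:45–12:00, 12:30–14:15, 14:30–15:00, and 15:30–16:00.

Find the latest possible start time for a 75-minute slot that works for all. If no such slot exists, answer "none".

none

Ravi ∩ Tomás: 10:30–11:15, 11:45–12:00, 12:45–13:45, 14:45–15:00.
Windows ≥ 75 min: (none).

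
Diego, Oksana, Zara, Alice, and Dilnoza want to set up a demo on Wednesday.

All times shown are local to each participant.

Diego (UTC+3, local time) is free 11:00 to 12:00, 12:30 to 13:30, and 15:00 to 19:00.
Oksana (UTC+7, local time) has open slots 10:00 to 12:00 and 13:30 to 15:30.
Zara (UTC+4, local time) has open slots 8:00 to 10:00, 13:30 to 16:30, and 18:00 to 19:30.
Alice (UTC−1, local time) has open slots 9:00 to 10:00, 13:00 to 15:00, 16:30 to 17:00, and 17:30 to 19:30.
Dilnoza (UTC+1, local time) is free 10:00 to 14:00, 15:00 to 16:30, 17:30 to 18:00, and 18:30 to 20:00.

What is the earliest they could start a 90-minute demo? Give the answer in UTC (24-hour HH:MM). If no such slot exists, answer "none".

Diego → UTC: 08:00–09:00, 09:30–10:30, 12:00–16:00.
Oksana → UTC: 03:00–05:00, 06:30–08:30.
Zara → UTC: 04:00–06:00, 09:30–12:30, 14:00–15:30.
Alice → UTC: 10:00–11:00, 14:00–16:00, 17:30–18:00, 18:30–20:30.
Dilnoza → UTC: 09:00–13:00, 14:00–15:30, 16:30–17:00, 17:30–19:00.
Diego ∩ Oksana: 08:00–08:30.
Diego ∩ Oksana ∩ Zara: (none).
Diego ∩ Oksana ∩ Zara ∩ Alice: (none).
Diego ∩ Oksana ∩ Zara ∩ Alice ∩ Dilnoza: (none).
Windows ≥ 90 min: (none).

none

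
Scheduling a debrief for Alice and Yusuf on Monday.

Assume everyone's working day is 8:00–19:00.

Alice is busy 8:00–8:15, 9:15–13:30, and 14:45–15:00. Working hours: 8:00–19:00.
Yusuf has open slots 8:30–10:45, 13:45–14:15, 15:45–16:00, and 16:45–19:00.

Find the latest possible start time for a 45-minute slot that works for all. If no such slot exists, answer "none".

Alice free within 08:00–19:00: 08:15–09:15, 13:30–14:45, 15:00–19:00.
Alice ∩ Yusuf: 08:30–09:15, 13:45–14:15, 15:45–16:00, 16:45–19:00.
Windows ≥ 45 min: 08:30–09:15, 16:45–19:00.
Latest start in the last window 16:45–19:00 is 19:00 − 45 min = 18:15.

18:15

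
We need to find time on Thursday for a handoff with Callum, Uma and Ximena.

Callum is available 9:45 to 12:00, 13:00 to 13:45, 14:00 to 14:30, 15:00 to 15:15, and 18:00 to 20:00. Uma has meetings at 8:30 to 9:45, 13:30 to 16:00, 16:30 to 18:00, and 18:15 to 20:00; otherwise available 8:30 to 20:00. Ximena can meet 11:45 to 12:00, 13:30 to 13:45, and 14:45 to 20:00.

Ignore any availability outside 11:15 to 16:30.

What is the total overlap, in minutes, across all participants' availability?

Uma free within 08:30–20:00: 09:45–13:30, 16:00–16:30, 18:00–18:15.
Callum ∩ Uma: 09:45–12:00, 13:00–13:30, 18:00–18:15.
Callum ∩ Uma ∩ Ximena: 11:45–12:00, 18:00–18:15.
Restricted to 11:15–16:30: 11:45–12:00.
Total common minutes: 15.

15 minutes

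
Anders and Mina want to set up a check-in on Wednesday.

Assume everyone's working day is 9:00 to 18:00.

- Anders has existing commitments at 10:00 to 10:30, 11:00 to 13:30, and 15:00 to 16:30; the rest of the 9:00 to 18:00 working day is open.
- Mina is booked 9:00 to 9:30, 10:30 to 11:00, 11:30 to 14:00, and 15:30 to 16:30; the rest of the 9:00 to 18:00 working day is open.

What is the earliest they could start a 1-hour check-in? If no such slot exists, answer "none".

Anders free within 09:00–18:00: 09:00–10:00, 10:30–11:00, 13:30–15:00, 16:30–18:00.
Mina free within 09:00–18:00: 09:30–10:30, 11:00–11:30, 14:00–15:30, 16:30–18:00.
Anders ∩ Mina: 09:30–10:00, 14:00–15:00, 16:30–18:00.
Windows ≥ 60 min: 14:00–15:00, 16:30–18:00.
Earliest such window starts at 14:00.

14:00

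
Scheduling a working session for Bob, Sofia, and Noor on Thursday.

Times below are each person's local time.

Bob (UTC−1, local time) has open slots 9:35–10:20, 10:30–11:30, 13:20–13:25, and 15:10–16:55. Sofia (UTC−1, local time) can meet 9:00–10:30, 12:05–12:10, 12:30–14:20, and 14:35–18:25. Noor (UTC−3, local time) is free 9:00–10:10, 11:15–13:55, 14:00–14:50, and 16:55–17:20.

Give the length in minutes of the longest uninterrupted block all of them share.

Bob → UTC: 10:35–11:20, 11:30–12:30, 14:20–14:25, 16:10–17:55.
Sofia → UTC: 10:00–11:30, 13:05–13:10, 13:30–15:20, 15:35–19:25.
Noor → UTC: 12:00–13:10, 14:15–16:55, 17:00–17:50, 19:55–20:20.
Bob ∩ Sofia: 10:35–11:20, 14:20–14:25, 16:10–17:55.
Bob ∩ Sofia ∩ Noor: 14:20–14:25, 16:10–16:55, 17:00–17:50.
Common window lengths: 5, 45, 50 min; longest is 50.

50 minutes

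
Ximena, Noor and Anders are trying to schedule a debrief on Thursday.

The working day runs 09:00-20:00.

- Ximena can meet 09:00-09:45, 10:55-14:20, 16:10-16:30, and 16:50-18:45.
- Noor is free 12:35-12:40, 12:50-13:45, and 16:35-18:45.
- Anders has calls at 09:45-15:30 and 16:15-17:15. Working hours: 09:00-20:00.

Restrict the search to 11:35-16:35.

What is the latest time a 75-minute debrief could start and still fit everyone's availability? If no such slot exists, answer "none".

Anders free within 09:00–20:00: 09:00–09:45, 15:30–16:15, 17:15–20:00.
Ximena ∩ Noor: 12:35–12:40, 12:50–13:45, 16:50–18:45.
Ximena ∩ Noor ∩ Anders: 17:15–18:45.
Restricted to 11:35–16:35: (none).
Windows ≥ 75 min: (none).

none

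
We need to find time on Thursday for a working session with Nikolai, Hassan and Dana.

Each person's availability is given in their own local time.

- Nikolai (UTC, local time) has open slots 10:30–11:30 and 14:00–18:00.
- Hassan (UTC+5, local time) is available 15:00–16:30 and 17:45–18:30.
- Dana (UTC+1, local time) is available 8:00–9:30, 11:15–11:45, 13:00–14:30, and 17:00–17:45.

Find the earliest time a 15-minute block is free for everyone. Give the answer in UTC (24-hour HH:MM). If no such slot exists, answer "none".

10:30

Nikolai → UTC: 10:30–11:30, 14:00–18:00.
Hassan → UTC: 10:00–11:30, 12:45–13:30.
Dana → UTC: 07:00–08:30, 10:15–10:45, 12:00–13:30, 16:00–16:45.
Nikolai ∩ Hassan: 10:30–11:30.
Nikolai ∩ Hassan ∩ Dana: 10:30–10:45.
Windows ≥ 15 min: 10:30–10:45.
Earliest such window starts at 10:30.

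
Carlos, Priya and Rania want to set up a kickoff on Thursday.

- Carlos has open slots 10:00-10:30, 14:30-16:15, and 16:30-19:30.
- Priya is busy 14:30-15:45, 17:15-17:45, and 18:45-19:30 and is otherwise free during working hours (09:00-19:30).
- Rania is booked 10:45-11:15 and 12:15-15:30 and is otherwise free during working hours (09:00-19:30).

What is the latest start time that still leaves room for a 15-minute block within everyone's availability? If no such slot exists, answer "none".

Priya free within 09:00–19:30: 09:00–14:30, 15:45–17:15, 17:45–18:45.
Rania free within 09:00–19:30: 09:00–10:45, 11:15–12:15, 15:30–19:30.
Carlos ∩ Priya: 10:00–10:30, 15:45–16:15, 16:30–17:15, 17:45–18:45.
Carlos ∩ Priya ∩ Rania: 10:00–10:30, 15:45–16:15, 16:30–17:15, 17:45–18:45.
Windows ≥ 15 min: 10:00–10:30, 15:45–16:15, 16:30–17:15, 17:45–18:45.
Latest start in the last window 17:45–18:45 is 18:45 − 15 min = 18:30.

18:30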